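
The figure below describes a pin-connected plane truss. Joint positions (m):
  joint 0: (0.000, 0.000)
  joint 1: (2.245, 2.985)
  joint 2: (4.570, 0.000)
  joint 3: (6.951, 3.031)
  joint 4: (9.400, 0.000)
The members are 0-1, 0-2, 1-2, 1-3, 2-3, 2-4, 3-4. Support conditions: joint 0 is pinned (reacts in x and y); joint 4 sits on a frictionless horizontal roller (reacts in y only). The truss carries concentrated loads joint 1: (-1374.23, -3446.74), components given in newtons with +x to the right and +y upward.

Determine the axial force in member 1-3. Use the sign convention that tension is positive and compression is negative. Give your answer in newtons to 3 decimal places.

N=5 nodes, M=7 members, R=3 reactions → 2N=10, M+R=10
member 0 (0-1): L=3.7350, (cx,cy)=(0.6011,0.7992)
member 1 (0-2): L=4.5700, (cx,cy)=(1.0000,0.0000)
member 2 (1-2): L=3.7836, (cx,cy)=(0.6145,-0.7889)
member 3 (1-3): L=4.7062, (cx,cy)=(1.0000,0.0098)
member 4 (2-3): L=3.8544, (cx,cy)=(0.6177,0.7864)
member 5 (2-4): L=4.8300, (cx,cy)=(1.0000,0.0000)
member 6 (3-4): L=3.8967, (cx,cy)=(0.6285,-0.7778)
solve A·x = −loads:
  F[0-1] = -3828.7813 N (compression)
  F[0-2] = +927.1371 N (tension)
  F[1-2] = -497.9744 N (compression)
  F[1-3] = -621.1668 N (compression)
  F[2-3] = +499.5852 N (tension)
  F[2-4] = +312.5227 N (tension)
  F[3-4] = -497.2718 N (compression)
  Rx@0 = +1374.2300 N
  Ry@0 = +3059.9469 N
  Ry@4 = +386.7931 N

-621.167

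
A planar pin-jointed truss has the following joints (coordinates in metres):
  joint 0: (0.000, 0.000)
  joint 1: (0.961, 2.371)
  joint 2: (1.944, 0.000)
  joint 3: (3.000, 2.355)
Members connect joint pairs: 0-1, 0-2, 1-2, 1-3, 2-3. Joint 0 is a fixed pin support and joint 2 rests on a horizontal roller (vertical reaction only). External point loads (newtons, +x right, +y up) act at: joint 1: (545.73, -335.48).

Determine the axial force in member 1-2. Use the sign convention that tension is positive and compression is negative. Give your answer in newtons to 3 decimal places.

-900.066

N=4 nodes, M=5 members, R=3 reactions → 2N=8, M+R=8
member 0 (0-1): L=2.5584, (cx,cy)=(0.3756,0.9268)
member 1 (0-2): L=1.9440, (cx,cy)=(1.0000,0.0000)
member 2 (1-2): L=2.5667, (cx,cy)=(0.3830,-0.9238)
member 3 (1-3): L=2.0391, (cx,cy)=(1.0000,-0.0078)
member 4 (2-3): L=2.5809, (cx,cy)=(0.4092,0.9125)
solve A·x = −loads:
  F[0-1] = +535.1512 N (tension)
  F[0-2] = +344.7098 N (tension)
  F[1-2] = -900.0665 N (compression)
  F[1-3] = -0.0000 N (tension)
  F[2-3] = +0.0000 N (tension)
  Rx@0 = -545.7300 N
  Ry@0 = -495.9614 N
  Ry@2 = +831.4414 N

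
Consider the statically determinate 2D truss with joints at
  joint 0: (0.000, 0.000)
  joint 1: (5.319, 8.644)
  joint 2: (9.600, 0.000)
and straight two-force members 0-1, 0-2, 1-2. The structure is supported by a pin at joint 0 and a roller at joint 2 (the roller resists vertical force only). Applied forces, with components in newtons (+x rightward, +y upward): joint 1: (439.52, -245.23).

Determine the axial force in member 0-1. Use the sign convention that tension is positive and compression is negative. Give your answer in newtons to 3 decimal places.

336.271

N=3 nodes, M=3 members, R=3 reactions → 2N=6, M+R=6
member 0 (0-1): L=10.1494, (cx,cy)=(0.5241,0.8517)
member 1 (0-2): L=9.6000, (cx,cy)=(1.0000,0.0000)
member 2 (1-2): L=9.6460, (cx,cy)=(0.4438,-0.8961)
solve A·x = −loads:
  F[0-1] = +336.2712 N (tension)
  F[0-2] = +263.2904 N (tension)
  F[1-2] = -593.2502 N (compression)
  Rx@0 = -439.5200 N
  Ry@0 = -286.3939 N
  Ry@2 = +531.6239 N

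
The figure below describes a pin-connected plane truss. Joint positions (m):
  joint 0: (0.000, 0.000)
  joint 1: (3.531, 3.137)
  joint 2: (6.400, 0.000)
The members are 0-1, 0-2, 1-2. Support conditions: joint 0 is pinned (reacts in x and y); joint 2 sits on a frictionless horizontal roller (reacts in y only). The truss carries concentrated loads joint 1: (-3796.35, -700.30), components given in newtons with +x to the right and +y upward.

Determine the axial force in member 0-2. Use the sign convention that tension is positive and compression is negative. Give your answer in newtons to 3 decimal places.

-1348.472

N=3 nodes, M=3 members, R=3 reactions → 2N=6, M+R=6
member 0 (0-1): L=4.7232, (cx,cy)=(0.7476,0.6642)
member 1 (0-2): L=6.4000, (cx,cy)=(1.0000,0.0000)
member 2 (1-2): L=4.2511, (cx,cy)=(0.6749,-0.7379)
solve A·x = −loads:
  F[0-1] = -3274.3828 N (compression)
  F[0-2] = -1348.4721 N (compression)
  F[1-2] = +1998.0837 N (tension)
  Rx@0 = +3796.3500 N
  Ry@0 = +2174.7360 N
  Ry@2 = -1474.4360 N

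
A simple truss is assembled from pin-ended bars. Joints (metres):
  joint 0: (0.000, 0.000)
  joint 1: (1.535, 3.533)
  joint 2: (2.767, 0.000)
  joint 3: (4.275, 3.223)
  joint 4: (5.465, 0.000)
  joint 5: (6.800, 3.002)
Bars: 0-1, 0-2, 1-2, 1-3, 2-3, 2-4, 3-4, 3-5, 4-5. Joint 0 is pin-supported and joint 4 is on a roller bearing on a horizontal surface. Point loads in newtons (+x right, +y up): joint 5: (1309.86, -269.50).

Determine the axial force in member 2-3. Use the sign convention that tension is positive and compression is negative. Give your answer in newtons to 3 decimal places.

N=6 nodes, M=9 members, R=3 reactions → 2N=12, M+R=12
member 0 (0-1): L=3.8521, (cx,cy)=(0.3985,0.9172)
member 1 (0-2): L=2.7670, (cx,cy)=(1.0000,0.0000)
member 2 (1-2): L=3.7416, (cx,cy)=(0.3293,-0.9442)
member 3 (1-3): L=2.7575, (cx,cy)=(0.9937,-0.1124)
member 4 (2-3): L=3.5583, (cx,cy)=(0.4238,0.9058)
member 5 (2-4): L=2.6980, (cx,cy)=(1.0000,0.0000)
member 6 (3-4): L=3.4357, (cx,cy)=(0.3464,-0.9381)
member 7 (3-5): L=2.5347, (cx,cy)=(0.9962,-0.0872)
member 8 (4-5): L=3.2855, (cx,cy)=(0.4063,0.9137)
solve A·x = −loads:
  F[0-1] = +856.2812 N (tension)
  F[0-2] = +968.6416 N (tension)
  F[1-2] = -908.4648 N (compression)
  F[1-3] = +644.4311 N (tension)
  F[2-3] = +947.0576 N (tension)
  F[2-4] = +268.1578 N (tension)
  F[3-4] = -965.5745 N (compression)
  F[3-5] = +1381.4055 N (tension)
  F[4-5] = -163.1273 N (compression)
  Rx@0 = -1309.8600 N
  Ry@0 = -785.3581 N
  Ry@4 = +1054.8581 N

947.058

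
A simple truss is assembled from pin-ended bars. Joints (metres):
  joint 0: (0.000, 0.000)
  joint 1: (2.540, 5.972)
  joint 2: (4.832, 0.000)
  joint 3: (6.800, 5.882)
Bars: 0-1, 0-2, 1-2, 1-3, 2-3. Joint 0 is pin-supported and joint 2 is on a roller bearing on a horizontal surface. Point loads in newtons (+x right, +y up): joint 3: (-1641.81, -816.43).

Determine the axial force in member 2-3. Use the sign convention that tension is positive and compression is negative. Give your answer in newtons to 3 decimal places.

-891.192

N=4 nodes, M=5 members, R=3 reactions → 2N=8, M+R=8
member 0 (0-1): L=6.4897, (cx,cy)=(0.3914,0.9202)
member 1 (0-2): L=4.8320, (cx,cy)=(1.0000,0.0000)
member 2 (1-2): L=6.3967, (cx,cy)=(0.3583,-0.9336)
member 3 (1-3): L=4.2610, (cx,cy)=(0.9998,-0.0211)
member 4 (2-3): L=6.2025, (cx,cy)=(0.3173,0.9483)
solve A·x = −loads:
  F[0-1] = -1810.4888 N (compression)
  F[0-2] = -933.2053 N (compression)
  F[1-2] = +1815.3002 N (tension)
  F[1-3] = -1359.3455 N (compression)
  F[2-3] = -891.1918 N (compression)
  Rx@0 = +1641.8100 N
  Ry@0 = +1666.0580 N
  Ry@2 = -849.6280 N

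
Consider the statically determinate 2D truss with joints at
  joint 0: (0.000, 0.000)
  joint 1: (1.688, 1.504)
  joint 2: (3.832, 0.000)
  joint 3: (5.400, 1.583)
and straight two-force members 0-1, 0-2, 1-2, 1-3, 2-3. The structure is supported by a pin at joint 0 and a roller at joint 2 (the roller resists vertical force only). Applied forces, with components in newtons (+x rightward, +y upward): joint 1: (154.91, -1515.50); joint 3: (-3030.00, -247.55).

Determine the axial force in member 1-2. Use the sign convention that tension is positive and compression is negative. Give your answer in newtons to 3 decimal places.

N=4 nodes, M=5 members, R=3 reactions → 2N=8, M+R=8
member 0 (0-1): L=2.2608, (cx,cy)=(0.7466,0.6652)
member 1 (0-2): L=3.8320, (cx,cy)=(1.0000,0.0000)
member 2 (1-2): L=2.6189, (cx,cy)=(0.8187,-0.5743)
member 3 (1-3): L=3.7128, (cx,cy)=(0.9998,0.0213)
member 4 (2-3): L=2.2281, (cx,cy)=(0.7037,0.7105)
solve A·x = −loads:
  F[0-1] = -2912.5053 N (compression)
  F[0-2] = -700.5323 N (compression)
  F[1-2] = +629.4422 N (tension)
  F[1-3] = -2845.4094 N (compression)
  F[2-3] = -263.2175 N (compression)
  Rx@0 = +2875.0900 N
  Ry@0 = +1937.5206 N
  Ry@2 = -174.4706 N

629.442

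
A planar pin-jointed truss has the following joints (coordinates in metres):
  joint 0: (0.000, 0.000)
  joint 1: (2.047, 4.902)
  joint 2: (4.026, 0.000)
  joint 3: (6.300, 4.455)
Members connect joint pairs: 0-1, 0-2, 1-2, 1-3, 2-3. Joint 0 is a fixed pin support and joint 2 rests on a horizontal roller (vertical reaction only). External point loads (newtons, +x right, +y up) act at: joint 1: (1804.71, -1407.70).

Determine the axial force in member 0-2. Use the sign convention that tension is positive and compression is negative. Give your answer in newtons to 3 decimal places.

N=4 nodes, M=5 members, R=3 reactions → 2N=8, M+R=8
member 0 (0-1): L=5.3122, (cx,cy)=(0.3853,0.9228)
member 1 (0-2): L=4.0260, (cx,cy)=(1.0000,0.0000)
member 2 (1-2): L=5.2864, (cx,cy)=(0.3744,-0.9273)
member 3 (1-3): L=4.2764, (cx,cy)=(0.9945,-0.1045)
member 4 (2-3): L=5.0018, (cx,cy)=(0.4546,0.8907)
solve A·x = −loads:
  F[0-1] = +1631.4116 N (tension)
  F[0-2] = +1176.0667 N (tension)
  F[1-2] = -3141.5670 N (compression)
  F[1-3] = +0.0000 N (tension)
  F[2-3] = -0.0000 N (compression)
  Rx@0 = -1804.7100 N
  Ry@0 = -1505.4273 N
  Ry@2 = +2913.1273 N

1176.067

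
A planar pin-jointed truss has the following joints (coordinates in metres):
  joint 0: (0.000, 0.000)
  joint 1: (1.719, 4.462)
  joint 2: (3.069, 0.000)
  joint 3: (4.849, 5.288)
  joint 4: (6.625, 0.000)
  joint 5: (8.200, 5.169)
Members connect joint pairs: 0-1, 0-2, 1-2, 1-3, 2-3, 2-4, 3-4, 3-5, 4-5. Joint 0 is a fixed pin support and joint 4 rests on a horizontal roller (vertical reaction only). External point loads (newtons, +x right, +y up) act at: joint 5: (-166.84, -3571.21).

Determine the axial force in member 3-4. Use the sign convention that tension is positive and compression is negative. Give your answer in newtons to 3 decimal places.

N=6 nodes, M=9 members, R=3 reactions → 2N=12, M+R=12
member 0 (0-1): L=4.7817, (cx,cy)=(0.3595,0.9331)
member 1 (0-2): L=3.0690, (cx,cy)=(1.0000,0.0000)
member 2 (1-2): L=4.6618, (cx,cy)=(0.2896,-0.9572)
member 3 (1-3): L=3.2372, (cx,cy)=(0.9669,0.2552)
member 4 (2-3): L=5.5795, (cx,cy)=(0.3190,0.9477)
member 5 (2-4): L=3.5560, (cx,cy)=(1.0000,0.0000)
member 6 (3-4): L=5.5783, (cx,cy)=(0.3184,-0.9480)
member 7 (3-5): L=3.3531, (cx,cy)=(0.9994,-0.0355)
member 8 (4-5): L=5.4036, (cx,cy)=(0.2915,0.9566)
solve A·x = −loads:
  F[0-1] = +770.3314 N (tension)
  F[0-2] = -443.7722 N (compression)
  F[1-2] = -624.7744 N (compression)
  F[1-3] = +473.5359 N (tension)
  F[2-3] = +630.9733 N (tension)
  F[2-4] = -825.9956 N (compression)
  F[3-4] = -792.4341 N (compression)
  F[3-5] = +912.0238 N (tension)
  F[4-5] = -3699.4751 N (compression)
  Rx@0 = +166.8400 N
  Ry@0 = -718.8317 N
  Ry@4 = +4290.0417 N

-792.434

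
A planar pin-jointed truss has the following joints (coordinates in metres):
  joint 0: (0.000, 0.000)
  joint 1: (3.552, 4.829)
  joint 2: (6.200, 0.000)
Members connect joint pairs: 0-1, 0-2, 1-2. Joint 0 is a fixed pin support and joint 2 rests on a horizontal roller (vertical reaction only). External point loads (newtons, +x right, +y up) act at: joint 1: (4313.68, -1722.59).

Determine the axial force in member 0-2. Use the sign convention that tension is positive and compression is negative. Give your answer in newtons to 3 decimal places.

N=3 nodes, M=3 members, R=3 reactions → 2N=6, M+R=6
member 0 (0-1): L=5.9947, (cx,cy)=(0.5925,0.8056)
member 1 (0-2): L=6.2000, (cx,cy)=(1.0000,0.0000)
member 2 (1-2): L=5.5074, (cx,cy)=(0.4808,-0.8768)
solve A·x = −loads:
  F[0-1] = +3257.5091 N (tension)
  F[0-2] = +2383.5167 N (tension)
  F[1-2] = -4957.2933 N (compression)
  Rx@0 = -4313.6800 N
  Ry@0 = -2624.0875 N
  Ry@2 = +4346.6775 N

2383.517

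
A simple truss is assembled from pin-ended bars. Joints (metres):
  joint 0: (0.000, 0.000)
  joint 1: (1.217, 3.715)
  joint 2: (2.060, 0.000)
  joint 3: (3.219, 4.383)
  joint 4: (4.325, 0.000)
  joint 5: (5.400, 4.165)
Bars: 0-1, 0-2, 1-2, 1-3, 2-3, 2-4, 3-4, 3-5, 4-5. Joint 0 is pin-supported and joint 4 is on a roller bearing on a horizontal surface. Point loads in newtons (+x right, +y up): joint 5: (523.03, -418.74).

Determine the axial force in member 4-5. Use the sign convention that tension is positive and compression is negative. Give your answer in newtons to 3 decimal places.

-368.952

N=6 nodes, M=9 members, R=3 reactions → 2N=12, M+R=12
member 0 (0-1): L=3.9093, (cx,cy)=(0.3113,0.9503)
member 1 (0-2): L=2.0600, (cx,cy)=(1.0000,0.0000)
member 2 (1-2): L=3.8094, (cx,cy)=(0.2213,-0.9752)
member 3 (1-3): L=2.1105, (cx,cy)=(0.9486,0.3165)
member 4 (2-3): L=4.5336, (cx,cy)=(0.2556,0.9668)
member 5 (2-4): L=2.2650, (cx,cy)=(1.0000,0.0000)
member 6 (3-4): L=4.5204, (cx,cy)=(0.2447,-0.9696)
member 7 (3-5): L=2.1919, (cx,cy)=(0.9950,-0.0995)
member 8 (4-5): L=4.3015, (cx,cy)=(0.2499,0.9683)
solve A·x = −loads:
  F[0-1] = +639.5410 N (tension)
  F[0-2] = +323.9331 N (tension)
  F[1-2] = -516.0205 N (compression)
  F[1-3] = +330.2677 N (tension)
  F[2-3] = +520.5236 N (tension)
  F[2-4] = +76.6732 N (tension)
  F[3-4] = -690.2348 N (compression)
  F[3-5] = +618.3017 N (tension)
  F[4-5] = -368.9521 N (compression)
  Rx@0 = -523.0300 N
  Ry@0 = -607.7608 N
  Ry@4 = +1026.5008 N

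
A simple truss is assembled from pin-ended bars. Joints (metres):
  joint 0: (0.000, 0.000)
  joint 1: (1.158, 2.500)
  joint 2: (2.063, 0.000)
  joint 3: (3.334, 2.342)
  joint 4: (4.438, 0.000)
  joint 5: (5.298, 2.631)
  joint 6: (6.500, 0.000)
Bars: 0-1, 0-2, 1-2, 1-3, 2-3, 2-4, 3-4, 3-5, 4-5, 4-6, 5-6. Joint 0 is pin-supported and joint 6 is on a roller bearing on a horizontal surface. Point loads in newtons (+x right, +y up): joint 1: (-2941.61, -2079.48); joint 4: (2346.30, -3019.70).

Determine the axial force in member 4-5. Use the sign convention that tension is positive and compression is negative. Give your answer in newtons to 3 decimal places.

1534.373

N=7 nodes, M=11 members, R=3 reactions → 2N=14, M+R=14
member 0 (0-1): L=2.7552, (cx,cy)=(0.4203,0.9074)
member 1 (0-2): L=2.0630, (cx,cy)=(1.0000,0.0000)
member 2 (1-2): L=2.6588, (cx,cy)=(0.3404,-0.9403)
member 3 (1-3): L=2.1817, (cx,cy)=(0.9974,-0.0724)
member 4 (2-3): L=2.6647, (cx,cy)=(0.4770,0.8789)
member 5 (2-4): L=2.3750, (cx,cy)=(1.0000,0.0000)
member 6 (3-4): L=2.5892, (cx,cy)=(0.4264,-0.9045)
member 7 (3-5): L=1.9851, (cx,cy)=(0.9893,0.1456)
member 8 (4-5): L=2.7680, (cx,cy)=(0.3107,0.9505)
member 9 (4-6): L=2.0620, (cx,cy)=(1.0000,0.0000)
member 10 (5-6): L=2.8926, (cx,cy)=(0.4155,-0.9096)
solve A·x = −loads:
  F[0-1] = -4186.0327 N (compression)
  F[0-2] = +1164.0824 N (tension)
  F[1-2] = +1783.6096 N (tension)
  F[1-3] = +576.6199 N (tension)
  F[2-3] = -1908.1597 N (compression)
  F[2-4] = +2681.3562 N (tension)
  F[3-4] = +1726.0331 N (tension)
  F[3-5] = -1082.5563 N (compression)
  F[4-5] = +1534.3734 N (tension)
  F[4-6] = +594.3011 N (tension)
  F[5-6] = -1430.1647 N (compression)
  Rx@0 = +595.3100 N
  Ry@0 = +3798.3429 N
  Ry@6 = +1300.8371 N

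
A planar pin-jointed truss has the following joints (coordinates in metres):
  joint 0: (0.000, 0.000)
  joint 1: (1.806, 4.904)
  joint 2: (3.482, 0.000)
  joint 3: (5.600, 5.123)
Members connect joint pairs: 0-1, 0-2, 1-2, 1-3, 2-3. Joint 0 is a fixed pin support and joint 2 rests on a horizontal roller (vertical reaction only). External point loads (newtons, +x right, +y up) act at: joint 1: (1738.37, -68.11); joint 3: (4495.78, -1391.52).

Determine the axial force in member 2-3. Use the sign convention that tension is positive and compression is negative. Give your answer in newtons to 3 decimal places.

N=4 nodes, M=5 members, R=3 reactions → 2N=8, M+R=8
member 0 (0-1): L=5.2260, (cx,cy)=(0.3456,0.9384)
member 1 (0-2): L=3.4820, (cx,cy)=(1.0000,0.0000)
member 2 (1-2): L=5.1825, (cx,cy)=(0.3234,-0.9463)
member 3 (1-3): L=3.8003, (cx,cy)=(0.9983,0.0576)
member 4 (2-3): L=5.5436, (cx,cy)=(0.3821,0.9241)
solve A·x = −loads:
  F[0-1] = +10524.9428 N (tension)
  F[0-2] = +2596.9275 N (tension)
  F[1-2] = -10192.4324 N (compression)
  F[1-3] = +5203.6993 N (tension)
  F[2-3] = -1830.2431 N (compression)
  Rx@0 = -6234.1500 N
  Ry@0 = -9876.4889 N
  Ry@2 = +11336.1189 N

-1830.243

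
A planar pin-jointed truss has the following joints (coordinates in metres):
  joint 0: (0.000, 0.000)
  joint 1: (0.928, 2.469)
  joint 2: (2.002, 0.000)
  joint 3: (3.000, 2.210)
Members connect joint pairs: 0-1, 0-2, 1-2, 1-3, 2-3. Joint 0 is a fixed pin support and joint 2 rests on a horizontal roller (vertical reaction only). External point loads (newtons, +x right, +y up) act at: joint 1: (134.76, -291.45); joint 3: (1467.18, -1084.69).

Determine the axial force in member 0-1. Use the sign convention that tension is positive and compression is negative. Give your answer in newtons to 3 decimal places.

2318.406

N=4 nodes, M=5 members, R=3 reactions → 2N=8, M+R=8
member 0 (0-1): L=2.6376, (cx,cy)=(0.3518,0.9361)
member 1 (0-2): L=2.0020, (cx,cy)=(1.0000,0.0000)
member 2 (1-2): L=2.6925, (cx,cy)=(0.3989,-0.9170)
member 3 (1-3): L=2.0881, (cx,cy)=(0.9923,-0.1240)
member 4 (2-3): L=2.4249, (cx,cy)=(0.4116,0.9114)
solve A·x = −loads:
  F[0-1] = +2318.4061 N (tension)
  F[0-2] = +786.2560 N (tension)
  F[1-2] = -2936.9512 N (compression)
  F[1-3] = +1866.8579 N (tension)
  F[2-3] = -936.0906 N (compression)
  Rx@0 = -1601.9400 N
  Ry@0 = -2170.1766 N
  Ry@2 = +3546.3166 N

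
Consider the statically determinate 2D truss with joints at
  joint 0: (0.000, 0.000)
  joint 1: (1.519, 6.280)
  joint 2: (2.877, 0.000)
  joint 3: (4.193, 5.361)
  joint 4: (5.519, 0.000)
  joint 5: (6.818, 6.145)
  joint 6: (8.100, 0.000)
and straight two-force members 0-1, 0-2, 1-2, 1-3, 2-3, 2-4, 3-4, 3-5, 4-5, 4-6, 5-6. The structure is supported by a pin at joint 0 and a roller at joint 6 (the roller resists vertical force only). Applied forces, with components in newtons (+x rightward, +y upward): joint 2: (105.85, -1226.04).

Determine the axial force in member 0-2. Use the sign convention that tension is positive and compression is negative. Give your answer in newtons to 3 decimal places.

N=7 nodes, M=11 members, R=3 reactions → 2N=14, M+R=14
member 0 (0-1): L=6.4611, (cx,cy)=(0.2351,0.9720)
member 1 (0-2): L=2.8770, (cx,cy)=(1.0000,0.0000)
member 2 (1-2): L=6.4252, (cx,cy)=(0.2114,-0.9774)
member 3 (1-3): L=2.8275, (cx,cy)=(0.9457,-0.3250)
member 4 (2-3): L=5.5202, (cx,cy)=(0.2384,0.9712)
member 5 (2-4): L=2.6420, (cx,cy)=(1.0000,0.0000)
member 6 (3-4): L=5.5226, (cx,cy)=(0.2401,-0.9707)
member 7 (3-5): L=2.7396, (cx,cy)=(0.9582,0.2862)
member 8 (4-5): L=6.2808, (cx,cy)=(0.2068,0.9784)
member 9 (4-6): L=2.5810, (cx,cy)=(1.0000,0.0000)
member 10 (5-6): L=6.2773, (cx,cy)=(0.2042,-0.9789)
solve A·x = −loads:
  F[0-1] = -813.3663 N (compression)
  F[0-2] = +297.0720 N (tension)
  F[1-2] = +946.4152 N (tension)
  F[1-3] = -413.7152 N (compression)
  F[2-3] = +309.9418 N (tension)
  F[2-4] = +317.3636 N (tension)
  F[3-4] = -508.6603 N (compression)
  F[3-5] = -203.7525 N (compression)
  F[4-5] = +504.6923 N (tension)
  F[4-6] = +90.8501 N (tension)
  F[5-6] = -444.8471 N (compression)
  Rx@0 = -105.8500 N
  Ry@0 = +790.5688 N
  Ry@6 = +435.4712 N

297.072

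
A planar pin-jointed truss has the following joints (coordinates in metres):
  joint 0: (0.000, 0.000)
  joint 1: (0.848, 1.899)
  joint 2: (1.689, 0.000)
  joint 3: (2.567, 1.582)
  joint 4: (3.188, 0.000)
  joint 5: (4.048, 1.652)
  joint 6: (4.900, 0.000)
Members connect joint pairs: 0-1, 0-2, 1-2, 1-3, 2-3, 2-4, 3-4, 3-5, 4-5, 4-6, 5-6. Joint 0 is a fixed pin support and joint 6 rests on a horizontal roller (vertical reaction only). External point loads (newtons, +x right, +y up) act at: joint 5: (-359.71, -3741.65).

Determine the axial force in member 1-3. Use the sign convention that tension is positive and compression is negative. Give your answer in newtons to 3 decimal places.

-760.163

N=7 nodes, M=11 members, R=3 reactions → 2N=14, M+R=14
member 0 (0-1): L=2.0797, (cx,cy)=(0.4077,0.9131)
member 1 (0-2): L=1.6890, (cx,cy)=(1.0000,0.0000)
member 2 (1-2): L=2.0769, (cx,cy)=(0.4049,-0.9143)
member 3 (1-3): L=1.7480, (cx,cy)=(0.9834,-0.1814)
member 4 (2-3): L=1.8093, (cx,cy)=(0.4853,0.8744)
member 5 (2-4): L=1.4990, (cx,cy)=(1.0000,0.0000)
member 6 (3-4): L=1.6995, (cx,cy)=(0.3654,-0.9309)
member 7 (3-5): L=1.4827, (cx,cy)=(0.9989,0.0472)
member 8 (4-5): L=1.8624, (cx,cy)=(0.4618,0.8870)
member 9 (4-6): L=1.7120, (cx,cy)=(1.0000,0.0000)
member 10 (5-6): L=1.8588, (cx,cy)=(0.4584,-0.8888)
solve A·x = −loads:
  F[0-1] = -845.3244 N (compression)
  F[0-2] = -15.0341 N (compression)
  F[1-2] = +994.9392 N (tension)
  F[1-3] = -760.1633 N (compression)
  F[2-3] = -1040.4336 N (compression)
  F[2-4] = +892.7371 N (tension)
  F[3-4] = +751.6597 N (tension)
  F[3-5] = -1528.8065 N (compression)
  F[4-5] = -788.8152 N (compression)
  F[4-6] = +1531.6337 N (tension)
  F[5-6] = -3341.4875 N (compression)
  Rx@0 = +359.7100 N
  Ry@0 = +771.8626 N
  Ry@6 = +2969.7874 N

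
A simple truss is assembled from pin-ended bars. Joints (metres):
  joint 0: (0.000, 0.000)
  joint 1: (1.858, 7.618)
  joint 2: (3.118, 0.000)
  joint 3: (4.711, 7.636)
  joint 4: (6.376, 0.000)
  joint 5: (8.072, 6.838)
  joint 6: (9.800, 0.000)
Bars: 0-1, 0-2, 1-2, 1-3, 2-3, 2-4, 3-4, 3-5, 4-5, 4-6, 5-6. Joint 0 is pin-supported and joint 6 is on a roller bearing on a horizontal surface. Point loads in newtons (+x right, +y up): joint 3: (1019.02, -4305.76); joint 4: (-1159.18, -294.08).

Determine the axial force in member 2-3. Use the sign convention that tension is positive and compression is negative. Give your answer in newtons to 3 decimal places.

-1573.848

N=7 nodes, M=11 members, R=3 reactions → 2N=14, M+R=14
member 0 (0-1): L=7.8413, (cx,cy)=(0.2370,0.9715)
member 1 (0-2): L=3.1180, (cx,cy)=(1.0000,0.0000)
member 2 (1-2): L=7.7215, (cx,cy)=(0.1632,-0.9866)
member 3 (1-3): L=2.8531, (cx,cy)=(1.0000,0.0063)
member 4 (2-3): L=7.8004, (cx,cy)=(0.2042,0.9789)
member 5 (2-4): L=3.2580, (cx,cy)=(1.0000,0.0000)
member 6 (3-4): L=7.8154, (cx,cy)=(0.2130,-0.9770)
member 7 (3-5): L=3.4544, (cx,cy)=(0.9730,-0.2310)
member 8 (4-5): L=7.0452, (cx,cy)=(0.2407,0.9706)
member 9 (4-6): L=3.4240, (cx,cy)=(1.0000,0.0000)
member 10 (5-6): L=7.0530, (cx,cy)=(0.2450,-0.9695)
solve A·x = −loads:
  F[0-1] = -1589.9426 N (compression)
  F[0-2] = +236.5774 N (tension)
  F[1-2] = +1561.6108 N (tension)
  F[1-3] = -631.5748 N (compression)
  F[2-3] = -1573.8482 N (compression)
  F[2-4] = +812.8143 N (tension)
  F[3-4] = -2474.8868 N (compression)
  F[3-5] = -1484.9069 N (compression)
  F[4-5] = +2794.3282 N (tension)
  F[4-6] = +772.0597 N (tension)
  F[5-6] = -3151.2184 N (compression)
  Rx@0 = +140.1600 N
  Ry@0 = +1544.6639 N
  Ry@6 = +3055.1761 N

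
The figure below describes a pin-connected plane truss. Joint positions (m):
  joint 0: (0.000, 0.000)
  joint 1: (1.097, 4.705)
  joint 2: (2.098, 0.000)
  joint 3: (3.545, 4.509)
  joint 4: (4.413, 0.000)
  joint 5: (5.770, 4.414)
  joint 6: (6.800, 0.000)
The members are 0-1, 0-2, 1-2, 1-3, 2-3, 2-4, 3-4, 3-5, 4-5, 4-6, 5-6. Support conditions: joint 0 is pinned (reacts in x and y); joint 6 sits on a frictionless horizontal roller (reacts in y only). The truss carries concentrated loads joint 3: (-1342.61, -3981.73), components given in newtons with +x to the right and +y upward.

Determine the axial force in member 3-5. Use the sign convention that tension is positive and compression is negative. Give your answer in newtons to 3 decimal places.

N=7 nodes, M=11 members, R=3 reactions → 2N=14, M+R=14
member 0 (0-1): L=4.8312, (cx,cy)=(0.2271,0.9739)
member 1 (0-2): L=2.0980, (cx,cy)=(1.0000,0.0000)
member 2 (1-2): L=4.8103, (cx,cy)=(0.2081,-0.9781)
member 3 (1-3): L=2.4558, (cx,cy)=(0.9968,-0.0798)
member 4 (2-3): L=4.7355, (cx,cy)=(0.3056,0.9522)
member 5 (2-4): L=2.3150, (cx,cy)=(1.0000,0.0000)
member 6 (3-4): L=4.5918, (cx,cy)=(0.1890,-0.9820)
member 7 (3-5): L=2.2270, (cx,cy)=(0.9991,-0.0427)
member 8 (4-5): L=4.6179, (cx,cy)=(0.2939,0.9558)
member 9 (4-6): L=2.3870, (cx,cy)=(1.0000,0.0000)
member 10 (5-6): L=4.5326, (cx,cy)=(0.2272,-0.9738)
solve A·x = −loads:
  F[0-1] = -2871.2276 N (compression)
  F[0-2] = -690.6517 N (compression)
  F[1-2] = +2962.6462 N (tension)
  F[1-3] = -1272.5292 N (compression)
  F[2-3] = -3043.3494 N (compression)
  F[2-4] = +855.8005 N (tension)
  F[3-4] = -1179.7528 N (compression)
  F[3-5] = -633.3646 N (compression)
  F[4-5] = +1211.9932 N (tension)
  F[4-6] = +276.6347 N (tension)
  F[5-6] = -1217.3490 N (compression)
  Rx@0 = +1342.6100 N
  Ry@0 = +2796.2294 N
  Ry@6 = +1185.5006 N

-633.365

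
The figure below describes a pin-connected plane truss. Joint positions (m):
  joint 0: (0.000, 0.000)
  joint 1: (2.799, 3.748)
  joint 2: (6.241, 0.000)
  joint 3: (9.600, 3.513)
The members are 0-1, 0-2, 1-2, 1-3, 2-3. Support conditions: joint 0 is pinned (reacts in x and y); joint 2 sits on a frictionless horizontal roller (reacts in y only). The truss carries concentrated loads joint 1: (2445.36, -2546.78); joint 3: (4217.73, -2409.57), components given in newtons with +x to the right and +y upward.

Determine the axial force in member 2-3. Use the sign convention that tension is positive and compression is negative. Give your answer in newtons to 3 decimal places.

N=4 nodes, M=5 members, R=3 reactions → 2N=8, M+R=8
member 0 (0-1): L=4.6778, (cx,cy)=(0.5984,0.8012)
member 1 (0-2): L=6.2410, (cx,cy)=(1.0000,0.0000)
member 2 (1-2): L=5.0887, (cx,cy)=(0.6764,-0.7365)
member 3 (1-3): L=6.8051, (cx,cy)=(0.9994,-0.0345)
member 4 (2-3): L=4.8605, (cx,cy)=(0.6911,0.7228)
solve A·x = −loads:
  F[0-1] = +4661.5225 N (tension)
  F[0-2] = +3873.8356 N (tension)
  F[1-2] = -8824.9451 N (compression)
  F[1-3] = +6316.8606 N (tension)
  F[2-3] = -3031.9807 N (compression)
  Rx@0 = -6663.0900 N
  Ry@0 = -3734.9501 N
  Ry@2 = +8691.3001 N

-3031.981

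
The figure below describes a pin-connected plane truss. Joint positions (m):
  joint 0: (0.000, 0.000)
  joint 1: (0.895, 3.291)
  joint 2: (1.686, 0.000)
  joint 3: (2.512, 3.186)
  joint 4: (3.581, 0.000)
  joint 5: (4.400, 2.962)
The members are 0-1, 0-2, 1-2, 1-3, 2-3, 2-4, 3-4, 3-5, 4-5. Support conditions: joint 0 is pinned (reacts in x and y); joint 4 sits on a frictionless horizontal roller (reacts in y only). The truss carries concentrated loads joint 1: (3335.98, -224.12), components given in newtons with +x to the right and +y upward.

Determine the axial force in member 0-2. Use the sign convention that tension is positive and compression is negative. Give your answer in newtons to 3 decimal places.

2547.935

N=6 nodes, M=9 members, R=3 reactions → 2N=12, M+R=12
member 0 (0-1): L=3.4105, (cx,cy)=(0.2624,0.9650)
member 1 (0-2): L=1.6860, (cx,cy)=(1.0000,0.0000)
member 2 (1-2): L=3.3847, (cx,cy)=(0.2337,-0.9723)
member 3 (1-3): L=1.6204, (cx,cy)=(0.9979,-0.0648)
member 4 (2-3): L=3.2913, (cx,cy)=(0.2510,0.9680)
member 5 (2-4): L=1.8950, (cx,cy)=(1.0000,0.0000)
member 6 (3-4): L=3.3606, (cx,cy)=(0.3181,-0.9481)
member 7 (3-5): L=1.9012, (cx,cy)=(0.9930,-0.1178)
member 8 (4-5): L=3.0731, (cx,cy)=(0.2665,0.9638)
solve A·x = −loads:
  F[0-1] = +3002.9615 N (tension)
  F[0-2] = +2547.9349 N (tension)
  F[1-2] = -3088.7895 N (compression)
  F[1-3] = -1829.9399 N (compression)
  F[2-3] = +3102.5505 N (tension)
  F[2-4] = +1047.4713 N (tension)
  F[3-4] = -3292.8804 N (compression)
  F[3-5] = +0.0000 N (tension)
  F[4-5] = -0.0000 N (compression)
  Rx@0 = -3335.9800 N
  Ry@0 = -2897.7168 N
  Ry@4 = +3121.8368 N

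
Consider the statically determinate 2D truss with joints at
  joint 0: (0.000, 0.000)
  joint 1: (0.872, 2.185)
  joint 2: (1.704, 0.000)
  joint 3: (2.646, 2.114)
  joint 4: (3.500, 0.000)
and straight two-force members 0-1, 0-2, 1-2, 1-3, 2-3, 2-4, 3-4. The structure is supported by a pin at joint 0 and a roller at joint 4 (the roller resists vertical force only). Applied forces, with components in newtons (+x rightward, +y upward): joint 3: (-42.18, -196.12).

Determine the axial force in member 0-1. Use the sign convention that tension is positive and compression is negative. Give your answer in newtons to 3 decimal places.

-78.954

N=5 nodes, M=7 members, R=3 reactions → 2N=10, M+R=10
member 0 (0-1): L=2.3526, (cx,cy)=(0.3707,0.9288)
member 1 (0-2): L=1.7040, (cx,cy)=(1.0000,0.0000)
member 2 (1-2): L=2.3380, (cx,cy)=(0.3559,-0.9345)
member 3 (1-3): L=1.7754, (cx,cy)=(0.9992,-0.0400)
member 4 (2-3): L=2.3144, (cx,cy)=(0.4070,0.9134)
member 5 (2-4): L=1.7960, (cx,cy)=(1.0000,0.0000)
member 6 (3-4): L=2.2800, (cx,cy)=(0.3746,-0.9272)
solve A·x = −loads:
  F[0-1] = -78.9539 N (compression)
  F[0-2] = -12.9151 N (compression)
  F[1-2] = +80.9532 N (tension)
  F[1-3] = -58.1188 N (compression)
  F[2-3] = -82.8253 N (compression)
  F[2-4] = +49.6039 N (tension)
  F[3-4] = -132.4309 N (compression)
  Rx@0 = +42.1800 N
  Ry@0 = +73.3300 N
  Ry@4 = +122.7900 N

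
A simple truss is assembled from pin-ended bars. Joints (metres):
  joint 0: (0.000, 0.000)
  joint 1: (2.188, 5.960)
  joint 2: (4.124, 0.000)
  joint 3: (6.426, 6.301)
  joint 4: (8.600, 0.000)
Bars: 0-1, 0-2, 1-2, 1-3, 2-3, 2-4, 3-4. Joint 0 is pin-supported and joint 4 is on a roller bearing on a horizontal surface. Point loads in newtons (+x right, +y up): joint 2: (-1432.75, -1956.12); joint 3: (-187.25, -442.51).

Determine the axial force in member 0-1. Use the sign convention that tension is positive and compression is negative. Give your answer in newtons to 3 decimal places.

-1349.838

N=5 nodes, M=7 members, R=3 reactions → 2N=10, M+R=10
member 0 (0-1): L=6.3489, (cx,cy)=(0.3446,0.9387)
member 1 (0-2): L=4.1240, (cx,cy)=(1.0000,0.0000)
member 2 (1-2): L=6.2666, (cx,cy)=(0.3089,-0.9511)
member 3 (1-3): L=4.2517, (cx,cy)=(0.9968,0.0802)
member 4 (2-3): L=6.7083, (cx,cy)=(0.3432,0.9393)
member 5 (2-4): L=4.4760, (cx,cy)=(1.0000,0.0000)
member 6 (3-4): L=6.6655, (cx,cy)=(0.3262,-0.9453)
solve A·x = −loads:
  F[0-1] = -1349.8384 N (compression)
  F[0-2] = -1154.8121 N (compression)
  F[1-2] = +1260.0352 N (tension)
  F[1-3] = -857.2269 N (compression)
  F[2-3] = +806.7088 N (tension)
  F[2-4] = +390.3892 N (tension)
  F[3-4] = -1196.9358 N (compression)
  Rx@0 = +1620.0000 N
  Ry@0 = +1267.1479 N
  Ry@4 = +1131.4821 N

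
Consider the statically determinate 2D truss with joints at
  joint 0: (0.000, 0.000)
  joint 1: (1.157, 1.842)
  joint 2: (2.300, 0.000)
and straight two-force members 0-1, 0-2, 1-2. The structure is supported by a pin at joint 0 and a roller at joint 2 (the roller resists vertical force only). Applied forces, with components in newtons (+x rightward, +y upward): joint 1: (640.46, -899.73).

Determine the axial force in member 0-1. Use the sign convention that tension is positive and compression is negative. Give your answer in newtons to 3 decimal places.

77.701

N=3 nodes, M=3 members, R=3 reactions → 2N=6, M+R=6
member 0 (0-1): L=2.1752, (cx,cy)=(0.5319,0.8468)
member 1 (0-2): L=2.3000, (cx,cy)=(1.0000,0.0000)
member 2 (1-2): L=2.1678, (cx,cy)=(0.5273,-0.8497)
solve A·x = −loads:
  F[0-1] = +77.7015 N (tension)
  F[0-2] = +599.1307 N (tension)
  F[1-2] = -1136.3109 N (compression)
  Rx@0 = -640.4600 N
  Ry@0 = -65.7982 N
  Ry@2 = +965.5282 N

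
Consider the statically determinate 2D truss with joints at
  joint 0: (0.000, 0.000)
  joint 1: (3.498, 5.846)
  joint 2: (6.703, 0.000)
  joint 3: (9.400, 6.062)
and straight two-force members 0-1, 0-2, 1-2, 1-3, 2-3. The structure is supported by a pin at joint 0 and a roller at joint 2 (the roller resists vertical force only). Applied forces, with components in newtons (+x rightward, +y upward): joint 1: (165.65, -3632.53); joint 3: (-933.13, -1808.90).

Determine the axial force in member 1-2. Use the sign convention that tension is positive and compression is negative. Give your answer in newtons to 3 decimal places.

N=4 nodes, M=5 members, R=3 reactions → 2N=8, M+R=8
member 0 (0-1): L=6.8126, (cx,cy)=(0.5135,0.8581)
member 1 (0-2): L=6.7030, (cx,cy)=(1.0000,0.0000)
member 2 (1-2): L=6.6669, (cx,cy)=(0.4807,-0.8769)
member 3 (1-3): L=5.9060, (cx,cy)=(0.9993,0.0366)
member 4 (2-3): L=6.6349, (cx,cy)=(0.4065,0.9137)
solve A·x = −loads:
  F[0-1] = -1990.9636 N (compression)
  F[0-2] = +254.7987 N (tension)
  F[1-2] = -2199.6838 N (compression)
  F[1-3] = -130.5573 N (compression)
  F[2-3] = -1974.6216 N (compression)
  Rx@0 = +767.4800 N
  Ry@0 = +1708.4737 N
  Ry@2 = +3732.9563 N

-2199.684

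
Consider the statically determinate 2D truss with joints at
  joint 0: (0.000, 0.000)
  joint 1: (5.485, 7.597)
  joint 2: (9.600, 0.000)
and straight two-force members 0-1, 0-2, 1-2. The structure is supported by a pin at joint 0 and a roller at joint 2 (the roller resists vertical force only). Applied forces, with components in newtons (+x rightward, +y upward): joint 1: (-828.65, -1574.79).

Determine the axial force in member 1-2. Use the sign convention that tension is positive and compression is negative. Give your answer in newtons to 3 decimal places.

-277.504

N=3 nodes, M=3 members, R=3 reactions → 2N=6, M+R=6
member 0 (0-1): L=9.3701, (cx,cy)=(0.5854,0.8108)
member 1 (0-2): L=9.6000, (cx,cy)=(1.0000,0.0000)
member 2 (1-2): L=8.6399, (cx,cy)=(0.4763,-0.8793)
solve A·x = −loads:
  F[0-1] = -1641.3886 N (compression)
  F[0-2] = +132.1692 N (tension)
  F[1-2] = -277.5035 N (compression)
  Rx@0 = +828.6500 N
  Ry@0 = +1330.7828 N
  Ry@2 = +244.0072 N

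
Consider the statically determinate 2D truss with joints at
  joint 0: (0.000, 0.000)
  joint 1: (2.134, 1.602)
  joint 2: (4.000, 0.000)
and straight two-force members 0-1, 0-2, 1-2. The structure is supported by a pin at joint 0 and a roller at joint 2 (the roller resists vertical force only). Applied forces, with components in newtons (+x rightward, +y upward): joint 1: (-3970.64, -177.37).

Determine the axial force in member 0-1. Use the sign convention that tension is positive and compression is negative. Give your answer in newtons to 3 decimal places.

N=3 nodes, M=3 members, R=3 reactions → 2N=6, M+R=6
member 0 (0-1): L=2.6684, (cx,cy)=(0.7997,0.6004)
member 1 (0-2): L=4.0000, (cx,cy)=(1.0000,0.0000)
member 2 (1-2): L=2.4593, (cx,cy)=(0.7587,-0.6514)
solve A·x = −loads:
  F[0-1] = -2786.6368 N (compression)
  F[0-2] = -1742.0827 N (compression)
  F[1-2] = +2296.0215 N (tension)
  Rx@0 = +3970.6400 N
  Ry@0 = +1672.9844 N
  Ry@2 = -1495.6144 N

-2786.637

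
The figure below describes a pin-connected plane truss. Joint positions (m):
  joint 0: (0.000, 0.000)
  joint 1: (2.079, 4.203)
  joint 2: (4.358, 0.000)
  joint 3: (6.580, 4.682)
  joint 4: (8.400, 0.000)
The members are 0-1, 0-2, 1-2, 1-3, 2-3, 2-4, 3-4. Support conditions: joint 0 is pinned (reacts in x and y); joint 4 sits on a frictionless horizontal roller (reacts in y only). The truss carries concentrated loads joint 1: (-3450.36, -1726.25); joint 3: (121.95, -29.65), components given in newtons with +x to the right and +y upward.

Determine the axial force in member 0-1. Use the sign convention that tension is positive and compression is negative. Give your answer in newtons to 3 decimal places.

N=5 nodes, M=7 members, R=3 reactions → 2N=10, M+R=10
member 0 (0-1): L=4.6891, (cx,cy)=(0.4434,0.8963)
member 1 (0-2): L=4.3580, (cx,cy)=(1.0000,0.0000)
member 2 (1-2): L=4.7811, (cx,cy)=(0.4767,-0.8791)
member 3 (1-3): L=4.5264, (cx,cy)=(0.9944,0.1058)
member 4 (2-3): L=5.1825, (cx,cy)=(0.4287,0.9034)
member 5 (2-4): L=4.0420, (cx,cy)=(1.0000,0.0000)
member 6 (3-4): L=5.0233, (cx,cy)=(0.3623,-0.9321)
solve A·x = −loads:
  F[0-1] = -3306.6387 N (compression)
  F[0-2] = -1862.3430 N (compression)
  F[1-2] = +1558.1519 N (tension)
  F[1-3] = +1248.5841 N (tension)
  F[2-3] = -1516.1732 N (compression)
  F[2-4] = -469.5643 N (compression)
  F[3-4] = +1296.0227 N (tension)
  Rx@0 = +3328.4100 N
  Ry@0 = +2963.8670 N
  Ry@4 = -1207.9670 N

-3306.639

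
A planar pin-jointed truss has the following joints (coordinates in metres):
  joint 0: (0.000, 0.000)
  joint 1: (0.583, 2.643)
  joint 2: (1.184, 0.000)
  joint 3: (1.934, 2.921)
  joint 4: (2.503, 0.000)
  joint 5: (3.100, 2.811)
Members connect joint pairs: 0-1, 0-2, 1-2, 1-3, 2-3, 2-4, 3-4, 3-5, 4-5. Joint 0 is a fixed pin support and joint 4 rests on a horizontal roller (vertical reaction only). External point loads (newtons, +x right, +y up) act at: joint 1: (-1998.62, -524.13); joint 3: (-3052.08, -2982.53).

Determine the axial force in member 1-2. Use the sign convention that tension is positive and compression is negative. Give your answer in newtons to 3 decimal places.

N=6 nodes, M=9 members, R=3 reactions → 2N=12, M+R=12
member 0 (0-1): L=2.7065, (cx,cy)=(0.2154,0.9765)
member 1 (0-2): L=1.1840, (cx,cy)=(1.0000,0.0000)
member 2 (1-2): L=2.7105, (cx,cy)=(0.2217,-0.9751)
member 3 (1-3): L=1.3793, (cx,cy)=(0.9795,0.2016)
member 4 (2-3): L=3.0157, (cx,cy)=(0.2487,0.9686)
member 5 (2-4): L=1.3190, (cx,cy)=(1.0000,0.0000)
member 6 (3-4): L=2.9759, (cx,cy)=(0.1912,-0.9816)
member 7 (3-5): L=1.1712, (cx,cy)=(0.9956,-0.0939)
member 8 (4-5): L=2.8737, (cx,cy)=(0.2077,0.9782)
solve A·x = −loads:
  F[0-1] = -6914.5643 N (compression)
  F[0-2] = -3561.2719 N (compression)
  F[1-2] = +6204.2523 N (tension)
  F[1-3] = -884.6485 N (compression)
  F[2-3] = -6246.0513 N (compression)
  F[2-4] = -632.2278 N (compression)
  F[3-4] = +3306.5888 N (tension)
  F[3-5] = +0.0000 N (tension)
  F[4-5] = -0.0000 N (compression)
  Rx@0 = +5050.7000 N
  Ry@0 = +6752.2443 N
  Ry@4 = -3245.5843 N

6204.252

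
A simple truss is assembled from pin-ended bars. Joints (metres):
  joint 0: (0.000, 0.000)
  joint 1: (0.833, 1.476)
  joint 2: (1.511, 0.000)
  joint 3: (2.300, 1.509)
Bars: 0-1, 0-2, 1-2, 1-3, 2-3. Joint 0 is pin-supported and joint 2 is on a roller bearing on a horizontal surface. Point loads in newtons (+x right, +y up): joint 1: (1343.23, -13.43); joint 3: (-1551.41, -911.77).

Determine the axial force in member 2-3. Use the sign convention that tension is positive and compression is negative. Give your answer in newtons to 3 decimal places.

N=4 nodes, M=5 members, R=3 reactions → 2N=8, M+R=8
member 0 (0-1): L=1.6948, (cx,cy)=(0.4915,0.8709)
member 1 (0-2): L=1.5110, (cx,cy)=(1.0000,0.0000)
member 2 (1-2): L=1.6243, (cx,cy)=(0.4174,-0.9087)
member 3 (1-3): L=1.4674, (cx,cy)=(0.9997,0.0225)
member 4 (2-3): L=1.7028, (cx,cy)=(0.4633,0.8862)
solve A·x = −loads:
  F[0-1] = +267.3534 N (tension)
  F[0-2] = -339.5824 N (compression)
  F[1-2] = -297.9214 N (compression)
  F[1-3] = -1087.7450 N (compression)
  F[2-3] = -1001.2767 N (compression)
  Rx@0 = +208.1800 N
  Ry@0 = -232.8331 N
  Ry@2 = +1158.0331 N

-1001.277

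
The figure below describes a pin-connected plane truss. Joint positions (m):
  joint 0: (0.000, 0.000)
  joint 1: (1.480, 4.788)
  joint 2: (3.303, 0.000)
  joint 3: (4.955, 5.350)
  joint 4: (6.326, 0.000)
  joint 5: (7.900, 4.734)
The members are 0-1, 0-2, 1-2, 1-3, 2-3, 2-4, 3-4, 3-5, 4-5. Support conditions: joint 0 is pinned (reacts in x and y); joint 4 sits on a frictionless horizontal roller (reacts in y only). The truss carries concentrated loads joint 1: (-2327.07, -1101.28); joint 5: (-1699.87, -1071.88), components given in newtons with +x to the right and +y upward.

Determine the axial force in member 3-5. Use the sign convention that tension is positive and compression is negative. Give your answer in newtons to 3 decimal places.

N=6 nodes, M=9 members, R=3 reactions → 2N=12, M+R=12
member 0 (0-1): L=5.0115, (cx,cy)=(0.2953,0.9554)
member 1 (0-2): L=3.3030, (cx,cy)=(1.0000,0.0000)
member 2 (1-2): L=5.1233, (cx,cy)=(0.3558,-0.9346)
member 3 (1-3): L=3.5202, (cx,cy)=(0.9872,0.1597)
member 4 (2-3): L=5.5993, (cx,cy)=(0.2950,0.9555)
member 5 (2-4): L=3.0230, (cx,cy)=(1.0000,0.0000)
member 6 (3-4): L=5.5229, (cx,cy)=(0.2482,-0.9687)
member 7 (3-5): L=3.0087, (cx,cy)=(0.9788,-0.2047)
member 8 (4-5): L=4.9888, (cx,cy)=(0.3155,0.9489)
solve A·x = −loads:
  F[0-1] = -3778.8587 N (compression)
  F[0-2] = -2910.9693 N (compression)
  F[1-2] = +2726.4447 N (tension)
  F[1-3] = +244.0934 N (tension)
  F[2-3] = -2666.7148 N (compression)
  F[2-4] = -1154.0463 N (compression)
  F[3-4] = +2861.3415 N (tension)
  F[3-5] = -1283.3084 N (compression)
  F[4-5] = -1406.4579 N (compression)
  Rx@0 = +4026.9400 N
  Ry@0 = +3610.3161 N
  Ry@4 = -1437.1561 N

-1283.308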